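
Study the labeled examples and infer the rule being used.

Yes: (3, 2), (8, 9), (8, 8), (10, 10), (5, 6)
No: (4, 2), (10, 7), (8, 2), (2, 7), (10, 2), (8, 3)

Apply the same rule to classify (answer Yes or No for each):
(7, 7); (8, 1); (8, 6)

Yes, No, No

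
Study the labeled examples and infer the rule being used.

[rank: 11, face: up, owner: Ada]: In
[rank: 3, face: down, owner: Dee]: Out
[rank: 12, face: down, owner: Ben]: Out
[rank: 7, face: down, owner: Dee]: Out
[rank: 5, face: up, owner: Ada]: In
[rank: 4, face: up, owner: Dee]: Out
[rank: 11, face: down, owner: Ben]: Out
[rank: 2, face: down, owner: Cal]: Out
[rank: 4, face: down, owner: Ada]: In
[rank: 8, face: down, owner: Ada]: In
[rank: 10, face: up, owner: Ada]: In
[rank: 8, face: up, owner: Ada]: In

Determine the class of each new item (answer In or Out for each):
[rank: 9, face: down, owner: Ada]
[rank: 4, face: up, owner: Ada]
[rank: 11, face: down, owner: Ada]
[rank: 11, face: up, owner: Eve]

All 'In' examples share one property — owner is Ada — and every 'Out' example lacks it.
[rank: 9, face: down, owner: Ada]: In (owner is Ada). [rank: 4, face: up, owner: Ada]: In (owner is Ada). [rank: 11, face: down, owner: Ada]: In (owner is Ada). [rank: 11, face: up, owner: Eve]: Out (owner is Eve).

In, In, In, Out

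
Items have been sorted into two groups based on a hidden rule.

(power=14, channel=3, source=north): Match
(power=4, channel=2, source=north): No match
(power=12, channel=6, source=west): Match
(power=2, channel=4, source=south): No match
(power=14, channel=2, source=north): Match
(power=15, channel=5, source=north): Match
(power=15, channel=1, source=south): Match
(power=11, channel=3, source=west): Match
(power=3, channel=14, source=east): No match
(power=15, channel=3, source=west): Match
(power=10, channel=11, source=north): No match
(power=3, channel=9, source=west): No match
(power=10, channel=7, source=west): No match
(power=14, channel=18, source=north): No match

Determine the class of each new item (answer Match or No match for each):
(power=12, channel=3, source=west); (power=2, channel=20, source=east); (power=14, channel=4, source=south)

The distinguishing property — power ≥ 10 AND channel ≤ 6 — holds for all the 'Match' cases and none of the 'No match' cases.
(power=12, channel=3, source=west): Match (power = 12, channel = 3). (power=2, channel=20, source=east): No match (power = 2, channel = 20). (power=14, channel=4, source=south): Match (power = 14, channel = 4).

Match, No match, Match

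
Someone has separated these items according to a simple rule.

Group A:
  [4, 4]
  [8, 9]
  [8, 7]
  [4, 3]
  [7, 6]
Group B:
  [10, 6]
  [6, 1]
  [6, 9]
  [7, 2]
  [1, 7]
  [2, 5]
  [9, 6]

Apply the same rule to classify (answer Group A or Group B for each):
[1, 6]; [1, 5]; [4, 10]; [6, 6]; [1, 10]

Group B, Group B, Group B, Group A, Group B

'Group A' ⟺ |first − second| ≤ 1.
[1, 6] — |1−6| = 5, hence Group B.
[1, 5] — |1−5| = 4, hence Group B.
[4, 10] — |4−10| = 6, hence Group B.
[6, 6] — |6−6| = 0, hence Group A.
[1, 10] — |1−10| = 9, hence Group B.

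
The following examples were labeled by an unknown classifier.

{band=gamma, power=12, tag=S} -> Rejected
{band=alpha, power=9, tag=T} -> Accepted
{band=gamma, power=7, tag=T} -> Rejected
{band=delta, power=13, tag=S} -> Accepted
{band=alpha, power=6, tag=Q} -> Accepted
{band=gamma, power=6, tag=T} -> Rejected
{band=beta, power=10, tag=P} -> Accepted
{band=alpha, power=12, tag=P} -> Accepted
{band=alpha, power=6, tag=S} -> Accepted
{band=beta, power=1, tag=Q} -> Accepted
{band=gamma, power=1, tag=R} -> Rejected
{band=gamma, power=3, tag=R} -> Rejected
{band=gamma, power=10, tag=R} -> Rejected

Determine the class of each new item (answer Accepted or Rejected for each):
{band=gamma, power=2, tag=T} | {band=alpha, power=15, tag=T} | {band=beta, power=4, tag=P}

The pattern is that an item is 'Accepted' exactly when: band is not gamma.

Rejected, Accepted, Accepted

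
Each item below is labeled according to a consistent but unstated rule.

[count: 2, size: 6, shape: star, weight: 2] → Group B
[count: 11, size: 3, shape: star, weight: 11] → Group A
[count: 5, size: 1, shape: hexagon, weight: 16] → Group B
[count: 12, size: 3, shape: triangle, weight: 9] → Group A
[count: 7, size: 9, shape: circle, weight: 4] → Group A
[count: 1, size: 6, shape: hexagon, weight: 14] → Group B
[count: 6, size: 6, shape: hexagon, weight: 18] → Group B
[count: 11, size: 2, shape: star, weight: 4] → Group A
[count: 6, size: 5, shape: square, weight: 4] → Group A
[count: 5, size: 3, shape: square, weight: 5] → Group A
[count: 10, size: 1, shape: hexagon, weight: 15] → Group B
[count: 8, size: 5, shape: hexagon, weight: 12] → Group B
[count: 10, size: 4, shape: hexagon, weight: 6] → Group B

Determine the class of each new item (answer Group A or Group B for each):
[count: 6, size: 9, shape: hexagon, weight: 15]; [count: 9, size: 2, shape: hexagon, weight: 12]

Group B, Group B

'Group A' ⟺ size = 3 OR weight = 4.
[count: 6, size: 9, shape: hexagon, weight: 15]: size = 9, weight = 15, does not pass → Group B. [count: 9, size: 2, shape: hexagon, weight: 12]: size = 2, weight = 12, does not pass → Group B.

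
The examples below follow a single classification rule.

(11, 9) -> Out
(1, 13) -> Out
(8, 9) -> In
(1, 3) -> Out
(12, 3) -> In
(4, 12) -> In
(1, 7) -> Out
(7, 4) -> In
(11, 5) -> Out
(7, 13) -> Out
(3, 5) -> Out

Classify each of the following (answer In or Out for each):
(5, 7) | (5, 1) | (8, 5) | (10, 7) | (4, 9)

Out, Out, In, In, In

Rule: product is even. This holds for each 'In' example and fails for each 'Out' one.
(5, 7): 5·7 = 35 — fails this test, so Out. (5, 1): 5·1 = 5 — fails this test, so Out. (8, 5): 8·5 = 40 — fits, so In. (10, 7): 10·7 = 70 — fits, so In. (4, 9): 4·9 = 36 — fits, so In.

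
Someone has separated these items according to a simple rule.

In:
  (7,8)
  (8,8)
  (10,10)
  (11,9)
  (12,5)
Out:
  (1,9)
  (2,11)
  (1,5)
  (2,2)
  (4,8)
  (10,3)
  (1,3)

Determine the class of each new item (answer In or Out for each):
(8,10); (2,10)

In, Out

One predicate separates the groups cleanly: sum ≥ 15.
(8,10) → 8+10 = 18 → In.
(2,10) → 2+10 = 12 → Out.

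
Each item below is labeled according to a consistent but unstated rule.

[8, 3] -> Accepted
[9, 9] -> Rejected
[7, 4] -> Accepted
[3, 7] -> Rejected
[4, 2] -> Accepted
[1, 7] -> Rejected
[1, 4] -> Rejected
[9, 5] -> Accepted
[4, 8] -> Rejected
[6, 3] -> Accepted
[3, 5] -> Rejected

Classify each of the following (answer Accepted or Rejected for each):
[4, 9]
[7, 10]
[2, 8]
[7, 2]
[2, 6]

Rejected, Rejected, Rejected, Accepted, Rejected

The common property of the 'Accepted' items is: first > second. No 'Rejected' item has it.
[4, 9] → 4 < 9 → Rejected.
[7, 10] → 7 < 10 → Rejected.
[2, 8] → 2 < 8 → Rejected.
[7, 2] → 7 > 2 → Accepted.
[2, 6] → 2 < 6 → Rejected.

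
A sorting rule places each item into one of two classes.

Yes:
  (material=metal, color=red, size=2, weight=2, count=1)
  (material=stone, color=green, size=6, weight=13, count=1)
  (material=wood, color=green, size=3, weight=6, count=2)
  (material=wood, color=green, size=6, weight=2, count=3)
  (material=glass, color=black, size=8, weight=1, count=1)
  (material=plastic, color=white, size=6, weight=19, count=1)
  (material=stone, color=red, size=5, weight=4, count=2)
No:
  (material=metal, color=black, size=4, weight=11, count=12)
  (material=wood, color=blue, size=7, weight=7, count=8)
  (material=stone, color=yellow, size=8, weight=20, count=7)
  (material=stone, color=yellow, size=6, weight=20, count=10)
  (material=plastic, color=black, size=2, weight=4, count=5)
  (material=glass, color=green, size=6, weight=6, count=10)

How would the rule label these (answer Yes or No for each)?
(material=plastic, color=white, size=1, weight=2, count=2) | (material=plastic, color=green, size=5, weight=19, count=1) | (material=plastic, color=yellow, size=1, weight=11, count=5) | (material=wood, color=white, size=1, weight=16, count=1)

The distinguishing property — count ≤ 3 — holds for all the 'Yes' cases and none of the 'No' cases.
Yes: (material=plastic, color=white, size=1, weight=2, count=2), since count = 2.
Yes: (material=plastic, color=green, size=5, weight=19, count=1), since count = 1.
No: (material=plastic, color=yellow, size=1, weight=11, count=5), since count = 5.
Yes: (material=wood, color=white, size=1, weight=16, count=1), since count = 1.

Yes, Yes, No, Yes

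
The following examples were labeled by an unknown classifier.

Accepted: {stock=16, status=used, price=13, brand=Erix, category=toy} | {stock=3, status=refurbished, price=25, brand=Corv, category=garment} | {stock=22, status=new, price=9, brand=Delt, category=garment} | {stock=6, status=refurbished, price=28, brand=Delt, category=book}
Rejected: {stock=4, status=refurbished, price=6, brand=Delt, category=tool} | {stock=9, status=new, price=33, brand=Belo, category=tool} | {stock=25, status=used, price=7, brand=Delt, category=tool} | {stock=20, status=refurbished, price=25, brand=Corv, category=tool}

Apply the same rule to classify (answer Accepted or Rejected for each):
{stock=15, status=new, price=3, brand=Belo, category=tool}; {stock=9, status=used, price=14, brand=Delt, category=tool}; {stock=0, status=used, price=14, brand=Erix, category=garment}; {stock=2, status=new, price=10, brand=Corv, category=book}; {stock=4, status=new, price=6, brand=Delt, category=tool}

Rejected, Rejected, Accepted, Accepted, Rejected

The pattern is that an item is 'Accepted' exactly when: category is not tool.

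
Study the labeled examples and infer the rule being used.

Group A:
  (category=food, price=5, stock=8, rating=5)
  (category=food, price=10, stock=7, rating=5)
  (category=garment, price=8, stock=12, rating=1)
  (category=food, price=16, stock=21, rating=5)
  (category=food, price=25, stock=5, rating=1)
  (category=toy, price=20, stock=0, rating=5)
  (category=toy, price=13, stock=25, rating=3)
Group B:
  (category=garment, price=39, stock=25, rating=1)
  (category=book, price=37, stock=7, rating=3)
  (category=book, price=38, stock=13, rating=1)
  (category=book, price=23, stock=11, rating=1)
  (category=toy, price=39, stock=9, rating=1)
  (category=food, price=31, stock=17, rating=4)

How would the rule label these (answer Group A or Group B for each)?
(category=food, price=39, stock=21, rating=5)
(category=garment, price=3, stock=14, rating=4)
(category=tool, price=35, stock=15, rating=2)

Group B, Group A, Group B

The rule appears to be: stock = 5 OR price ≤ 20.
(category=food, price=39, stock=21, rating=5) — stock = 21, price = 39, hence Group B.
(category=garment, price=3, stock=14, rating=4) — stock = 14, price = 3, hence Group A.
(category=tool, price=35, stock=15, rating=2) — stock = 15, price = 35, hence Group B.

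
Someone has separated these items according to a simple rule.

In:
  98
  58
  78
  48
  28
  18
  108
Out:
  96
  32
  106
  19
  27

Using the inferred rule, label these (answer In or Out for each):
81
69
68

Out, Out, In

'In' ⟺ ends in digit 8.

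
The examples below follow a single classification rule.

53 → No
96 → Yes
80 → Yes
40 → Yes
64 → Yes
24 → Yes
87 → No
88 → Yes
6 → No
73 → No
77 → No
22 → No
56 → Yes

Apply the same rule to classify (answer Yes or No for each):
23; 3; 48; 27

No, No, Yes, No

Rule: multiple of 4. This holds for each 'Yes' example and fails for each 'No' one.
23: 23 = 4·5 + 3, fails this test → No. 3: 3 = 4·0 + 3, fails this test → No. 48: 48 = 4·12, fits → Yes. 27: 27 = 4·6 + 3, fails this test → No.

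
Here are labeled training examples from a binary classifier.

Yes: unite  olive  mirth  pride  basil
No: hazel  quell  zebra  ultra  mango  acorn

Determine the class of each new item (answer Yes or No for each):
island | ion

The pattern is that an item is 'Yes' exactly when: contains 'i'.
island: has 'i', satisfies this → Yes.
ion: has 'i', satisfies this → Yes.

Yes, Yes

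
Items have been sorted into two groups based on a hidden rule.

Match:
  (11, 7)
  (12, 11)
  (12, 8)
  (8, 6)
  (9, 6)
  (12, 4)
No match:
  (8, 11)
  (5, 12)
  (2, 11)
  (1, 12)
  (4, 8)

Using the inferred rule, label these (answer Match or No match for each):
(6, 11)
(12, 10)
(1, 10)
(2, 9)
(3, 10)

All 'Match' examples share one property — first > second — and every 'No match' example lacks it.
(6, 11): 6 < 11 — doesn't qualify, so No match.
(12, 10): 12 > 10 — has this property, so Match.
(1, 10): 1 < 10 — doesn't qualify, so No match.
(2, 9): 2 < 9 — doesn't qualify, so No match.
(3, 10): 3 < 10 — doesn't qualify, so No match.

No match, Match, No match, No match, No match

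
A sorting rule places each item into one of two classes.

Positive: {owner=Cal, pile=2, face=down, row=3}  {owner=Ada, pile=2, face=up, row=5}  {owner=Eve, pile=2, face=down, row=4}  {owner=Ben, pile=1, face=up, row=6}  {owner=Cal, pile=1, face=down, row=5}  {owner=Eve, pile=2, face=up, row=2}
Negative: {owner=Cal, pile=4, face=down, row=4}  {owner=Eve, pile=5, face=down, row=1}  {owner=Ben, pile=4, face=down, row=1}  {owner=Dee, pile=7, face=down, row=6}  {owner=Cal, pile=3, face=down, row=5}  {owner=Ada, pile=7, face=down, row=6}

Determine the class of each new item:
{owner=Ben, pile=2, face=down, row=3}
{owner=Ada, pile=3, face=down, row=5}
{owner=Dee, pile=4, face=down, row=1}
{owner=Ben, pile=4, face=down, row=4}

Positive, Negative, Negative, Negative

'Positive' ⟺ pile ≤ 2.
{owner=Ben, pile=2, face=down, row=3}: pile = 2 — checks out, so Positive. {owner=Ada, pile=3, face=down, row=5}: pile = 3 — lacks this property, so Negative. {owner=Dee, pile=4, face=down, row=1}: pile = 4 — lacks this property, so Negative. {owner=Ben, pile=4, face=down, row=4}: pile = 4 — lacks this property, so Negative.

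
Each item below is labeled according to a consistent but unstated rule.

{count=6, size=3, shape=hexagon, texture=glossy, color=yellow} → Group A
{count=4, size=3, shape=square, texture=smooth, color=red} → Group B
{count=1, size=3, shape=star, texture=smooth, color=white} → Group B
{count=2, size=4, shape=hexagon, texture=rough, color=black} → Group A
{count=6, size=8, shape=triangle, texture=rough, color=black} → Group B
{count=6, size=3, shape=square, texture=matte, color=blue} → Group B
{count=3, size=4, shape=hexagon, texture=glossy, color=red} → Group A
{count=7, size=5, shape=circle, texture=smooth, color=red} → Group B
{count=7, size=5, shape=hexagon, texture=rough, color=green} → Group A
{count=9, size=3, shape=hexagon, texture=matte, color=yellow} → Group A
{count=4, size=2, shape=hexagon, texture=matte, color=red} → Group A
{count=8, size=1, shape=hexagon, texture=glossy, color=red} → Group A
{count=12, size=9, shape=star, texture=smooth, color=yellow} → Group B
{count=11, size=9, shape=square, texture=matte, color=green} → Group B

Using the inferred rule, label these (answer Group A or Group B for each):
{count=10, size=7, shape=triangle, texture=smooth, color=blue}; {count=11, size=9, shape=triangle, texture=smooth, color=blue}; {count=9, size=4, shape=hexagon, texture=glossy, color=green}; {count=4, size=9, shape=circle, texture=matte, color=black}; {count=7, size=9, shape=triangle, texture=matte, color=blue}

Group B, Group B, Group A, Group B, Group B

One predicate separates the groups cleanly: shape is hexagon.
{count=10, size=7, shape=triangle, texture=smooth, color=blue}: Group B (shape is triangle).
{count=11, size=9, shape=triangle, texture=smooth, color=blue}: Group B (shape is triangle).
{count=9, size=4, shape=hexagon, texture=glossy, color=green}: Group A (shape is hexagon).
{count=4, size=9, shape=circle, texture=matte, color=black}: Group B (shape is circle).
{count=7, size=9, shape=triangle, texture=matte, color=blue}: Group B (shape is triangle).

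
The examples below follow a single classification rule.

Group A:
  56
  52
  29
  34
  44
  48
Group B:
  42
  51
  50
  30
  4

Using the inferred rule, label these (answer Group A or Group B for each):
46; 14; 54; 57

All 'Group A' examples share one property — digit sum ≥ 7 — and every 'Group B' example lacks it.

Group A, Group B, Group A, Group A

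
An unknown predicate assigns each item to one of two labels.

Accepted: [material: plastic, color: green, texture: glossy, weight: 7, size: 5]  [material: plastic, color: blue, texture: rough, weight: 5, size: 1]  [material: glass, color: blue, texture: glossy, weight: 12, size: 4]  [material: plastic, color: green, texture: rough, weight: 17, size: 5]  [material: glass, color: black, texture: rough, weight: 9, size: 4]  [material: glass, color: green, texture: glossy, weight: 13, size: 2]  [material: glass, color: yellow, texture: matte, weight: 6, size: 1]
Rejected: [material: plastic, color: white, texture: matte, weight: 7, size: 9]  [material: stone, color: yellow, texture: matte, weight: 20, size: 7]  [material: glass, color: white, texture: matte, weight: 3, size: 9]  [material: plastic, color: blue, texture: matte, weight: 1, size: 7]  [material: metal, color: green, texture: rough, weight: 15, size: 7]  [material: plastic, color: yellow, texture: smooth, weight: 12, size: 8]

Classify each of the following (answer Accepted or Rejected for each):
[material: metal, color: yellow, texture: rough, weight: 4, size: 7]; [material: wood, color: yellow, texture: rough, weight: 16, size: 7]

Rejected, Rejected

One predicate separates the groups cleanly: size ≤ 5.
[material: metal, color: yellow, texture: rough, weight: 4, size: 7] — size = 7, hence Rejected.
[material: wood, color: yellow, texture: rough, weight: 16, size: 7] — size = 7, hence Rejected.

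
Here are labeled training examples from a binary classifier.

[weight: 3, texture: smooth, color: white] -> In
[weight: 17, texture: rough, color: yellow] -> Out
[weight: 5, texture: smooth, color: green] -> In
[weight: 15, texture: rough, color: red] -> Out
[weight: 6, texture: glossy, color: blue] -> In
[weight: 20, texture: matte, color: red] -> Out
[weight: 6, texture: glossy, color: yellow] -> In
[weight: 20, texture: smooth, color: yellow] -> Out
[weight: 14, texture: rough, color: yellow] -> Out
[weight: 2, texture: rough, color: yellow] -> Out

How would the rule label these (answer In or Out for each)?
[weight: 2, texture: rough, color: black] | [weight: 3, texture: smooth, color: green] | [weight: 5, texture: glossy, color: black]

The pattern is that an item is 'In' exactly when: weight ≥ 3 AND weight ≤ 6.
[weight: 2, texture: rough, color: black]: weight = 2 — lacks this property, so Out.
[weight: 3, texture: smooth, color: green]: weight = 3 — qualifies, so In.
[weight: 5, texture: glossy, color: black]: weight = 5 — qualifies, so In.

Out, In, In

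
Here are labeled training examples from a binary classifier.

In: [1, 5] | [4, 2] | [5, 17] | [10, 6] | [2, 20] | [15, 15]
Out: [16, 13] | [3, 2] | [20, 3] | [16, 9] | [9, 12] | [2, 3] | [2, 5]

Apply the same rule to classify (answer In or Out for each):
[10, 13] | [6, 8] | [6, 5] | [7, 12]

Out, In, Out, Out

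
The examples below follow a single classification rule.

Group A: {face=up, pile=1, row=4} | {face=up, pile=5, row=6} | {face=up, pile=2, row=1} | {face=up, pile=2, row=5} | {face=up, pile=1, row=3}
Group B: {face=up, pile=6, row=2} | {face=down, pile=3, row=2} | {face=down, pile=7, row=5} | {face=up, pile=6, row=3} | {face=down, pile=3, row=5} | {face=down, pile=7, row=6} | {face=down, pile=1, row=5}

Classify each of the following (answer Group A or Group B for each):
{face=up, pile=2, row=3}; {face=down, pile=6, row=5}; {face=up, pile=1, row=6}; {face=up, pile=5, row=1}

Group A, Group B, Group A, Group A

Every 'Group A' example satisfies: face is up AND pile ≤ 5. None of the 'Group B' examples do.
{face=up, pile=2, row=3} → face is up, pile = 2 → Group A.
{face=down, pile=6, row=5} → face is down, pile = 6 → Group B.
{face=up, pile=1, row=6} → face is up, pile = 1 → Group A.
{face=up, pile=5, row=1} → face is up, pile = 5 → Group A.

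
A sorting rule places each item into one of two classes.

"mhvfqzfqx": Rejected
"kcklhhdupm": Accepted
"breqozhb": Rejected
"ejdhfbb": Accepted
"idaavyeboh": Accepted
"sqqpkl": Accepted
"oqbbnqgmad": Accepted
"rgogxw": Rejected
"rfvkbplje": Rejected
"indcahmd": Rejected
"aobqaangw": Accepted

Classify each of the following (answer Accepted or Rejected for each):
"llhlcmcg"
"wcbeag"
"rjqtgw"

Accepted, Rejected, Rejected

The pattern is that an item is 'Accepted' exactly when: has a double letter.
"llhlcmcg": Accepted ('ll' doubled). "wcbeag": Rejected (no doubled letter). "rjqtgw": Rejected (no doubled letter).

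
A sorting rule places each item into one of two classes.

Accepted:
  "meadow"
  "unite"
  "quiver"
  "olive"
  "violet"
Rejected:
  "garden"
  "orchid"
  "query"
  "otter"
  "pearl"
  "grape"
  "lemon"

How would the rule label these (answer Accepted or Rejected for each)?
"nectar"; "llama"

A rule that fits every label: has ≥ 3 vowels — true of each 'Accepted' example, false of each 'Rejected' one.
"nectar": 2 vowels — does not fit, so Rejected.
"llama": 2 vowels — does not fit, so Rejected.

Rejected, Rejected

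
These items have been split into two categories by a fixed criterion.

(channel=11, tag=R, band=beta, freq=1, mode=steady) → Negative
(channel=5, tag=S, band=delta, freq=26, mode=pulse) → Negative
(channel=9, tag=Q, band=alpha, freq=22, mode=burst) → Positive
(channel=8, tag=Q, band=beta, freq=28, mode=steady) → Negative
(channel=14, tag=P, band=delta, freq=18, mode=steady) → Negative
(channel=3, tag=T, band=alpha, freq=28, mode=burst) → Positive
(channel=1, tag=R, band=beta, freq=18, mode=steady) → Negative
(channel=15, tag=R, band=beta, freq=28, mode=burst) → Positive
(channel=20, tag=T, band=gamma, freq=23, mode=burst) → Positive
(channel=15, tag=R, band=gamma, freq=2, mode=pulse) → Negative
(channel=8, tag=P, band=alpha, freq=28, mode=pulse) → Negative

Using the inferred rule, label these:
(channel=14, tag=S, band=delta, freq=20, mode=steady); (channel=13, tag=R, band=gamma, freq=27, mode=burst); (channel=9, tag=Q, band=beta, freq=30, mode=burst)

Rule: mode is burst. This holds for each 'Positive' example and fails for each 'Negative' one.

Negative, Positive, Positive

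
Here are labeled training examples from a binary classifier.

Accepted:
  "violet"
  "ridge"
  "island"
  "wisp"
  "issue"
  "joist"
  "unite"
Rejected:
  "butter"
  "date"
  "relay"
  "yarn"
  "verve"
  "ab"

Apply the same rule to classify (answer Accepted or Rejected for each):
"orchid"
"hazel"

Accepted, Rejected

Looking at the examples, the only property every 'Accepted' case has and every 'Rejected' case lacks is: contains 'i'.
Accepted: "orchid", since has 'i'.
Rejected: "hazel", since no 'i'.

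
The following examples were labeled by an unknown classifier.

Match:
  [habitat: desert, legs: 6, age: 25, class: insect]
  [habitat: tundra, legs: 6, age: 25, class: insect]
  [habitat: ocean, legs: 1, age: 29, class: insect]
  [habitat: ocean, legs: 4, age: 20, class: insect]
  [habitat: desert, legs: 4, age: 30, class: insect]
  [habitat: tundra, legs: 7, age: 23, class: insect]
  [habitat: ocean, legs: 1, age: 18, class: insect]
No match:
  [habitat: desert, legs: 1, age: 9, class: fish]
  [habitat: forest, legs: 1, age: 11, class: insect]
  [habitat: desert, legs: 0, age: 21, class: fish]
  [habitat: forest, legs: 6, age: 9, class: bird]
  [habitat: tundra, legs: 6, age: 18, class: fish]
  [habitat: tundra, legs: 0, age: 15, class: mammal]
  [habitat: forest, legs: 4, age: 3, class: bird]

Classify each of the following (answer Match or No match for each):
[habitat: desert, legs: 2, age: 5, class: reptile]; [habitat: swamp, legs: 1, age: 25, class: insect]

No match, Match

The simplest hypothesis consistent with all the labels is: class is insect AND age ≥ 15.
[habitat: desert, legs: 2, age: 5, class: reptile]: class is reptile, age = 5, fails the rule → No match.
[habitat: swamp, legs: 1, age: 25, class: insect]: class is insect, age = 25, fits → Match.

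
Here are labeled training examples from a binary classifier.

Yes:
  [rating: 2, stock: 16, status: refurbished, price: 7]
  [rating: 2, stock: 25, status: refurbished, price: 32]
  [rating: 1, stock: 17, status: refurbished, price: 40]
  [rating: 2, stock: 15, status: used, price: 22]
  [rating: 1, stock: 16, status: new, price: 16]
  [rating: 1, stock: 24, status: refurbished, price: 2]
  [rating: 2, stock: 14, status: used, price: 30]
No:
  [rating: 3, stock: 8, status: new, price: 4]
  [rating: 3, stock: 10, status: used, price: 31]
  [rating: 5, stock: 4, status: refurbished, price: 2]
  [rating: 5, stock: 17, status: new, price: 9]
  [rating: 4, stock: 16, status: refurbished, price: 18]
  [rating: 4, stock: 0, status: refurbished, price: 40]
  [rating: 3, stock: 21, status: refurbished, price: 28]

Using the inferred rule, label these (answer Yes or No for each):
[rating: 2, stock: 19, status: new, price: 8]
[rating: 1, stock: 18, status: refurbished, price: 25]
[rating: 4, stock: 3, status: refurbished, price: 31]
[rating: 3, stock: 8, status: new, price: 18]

Yes, Yes, No, No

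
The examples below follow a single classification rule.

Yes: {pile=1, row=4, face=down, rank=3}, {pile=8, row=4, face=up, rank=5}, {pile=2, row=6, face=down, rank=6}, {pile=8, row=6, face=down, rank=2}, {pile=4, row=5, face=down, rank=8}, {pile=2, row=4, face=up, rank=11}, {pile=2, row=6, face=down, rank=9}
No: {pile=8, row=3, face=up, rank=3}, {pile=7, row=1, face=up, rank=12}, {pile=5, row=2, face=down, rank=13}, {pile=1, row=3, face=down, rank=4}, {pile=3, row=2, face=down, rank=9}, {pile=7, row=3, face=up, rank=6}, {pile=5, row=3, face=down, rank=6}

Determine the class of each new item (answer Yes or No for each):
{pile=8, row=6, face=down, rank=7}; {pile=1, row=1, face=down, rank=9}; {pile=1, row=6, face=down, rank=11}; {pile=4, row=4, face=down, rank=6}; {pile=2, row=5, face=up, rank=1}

Yes, No, Yes, Yes, Yes

Every 'Yes' example satisfies: row ≥ 4. None of the 'No' examples do.
{pile=8, row=6, face=down, rank=7}: Yes (row = 6). {pile=1, row=1, face=down, rank=9}: No (row = 1). {pile=1, row=6, face=down, rank=11}: Yes (row = 6). {pile=4, row=4, face=down, rank=6}: Yes (row = 4). {pile=2, row=5, face=up, rank=1}: Yes (row = 5).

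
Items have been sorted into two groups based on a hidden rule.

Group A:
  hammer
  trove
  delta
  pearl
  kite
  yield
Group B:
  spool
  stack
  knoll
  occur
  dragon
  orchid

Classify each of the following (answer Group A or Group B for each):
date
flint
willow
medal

Group A, Group B, Group B, Group A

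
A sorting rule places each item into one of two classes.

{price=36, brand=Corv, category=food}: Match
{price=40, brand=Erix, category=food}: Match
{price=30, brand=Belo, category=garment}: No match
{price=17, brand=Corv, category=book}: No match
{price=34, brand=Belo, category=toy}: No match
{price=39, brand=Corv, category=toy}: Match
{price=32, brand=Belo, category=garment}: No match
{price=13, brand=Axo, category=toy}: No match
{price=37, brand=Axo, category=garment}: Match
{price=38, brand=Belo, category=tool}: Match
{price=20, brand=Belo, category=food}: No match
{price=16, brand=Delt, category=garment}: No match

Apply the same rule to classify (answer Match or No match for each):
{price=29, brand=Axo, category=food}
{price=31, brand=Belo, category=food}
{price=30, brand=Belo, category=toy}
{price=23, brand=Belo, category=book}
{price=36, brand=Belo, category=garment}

No match, No match, No match, No match, Match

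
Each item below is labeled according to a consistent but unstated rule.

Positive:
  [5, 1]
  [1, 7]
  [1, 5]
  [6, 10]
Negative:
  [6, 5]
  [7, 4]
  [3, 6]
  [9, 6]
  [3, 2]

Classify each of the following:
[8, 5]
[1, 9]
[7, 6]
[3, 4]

Negative, Positive, Negative, Negative

The rule appears to be: sum is even.
[8, 5]: 8+5 = 13, doesn't qualify → Negative.
[1, 9]: 1+9 = 10, meets the rule → Positive.
[7, 6]: 7+6 = 13, doesn't qualify → Negative.
[3, 4]: 3+4 = 7, doesn't qualify → Negative.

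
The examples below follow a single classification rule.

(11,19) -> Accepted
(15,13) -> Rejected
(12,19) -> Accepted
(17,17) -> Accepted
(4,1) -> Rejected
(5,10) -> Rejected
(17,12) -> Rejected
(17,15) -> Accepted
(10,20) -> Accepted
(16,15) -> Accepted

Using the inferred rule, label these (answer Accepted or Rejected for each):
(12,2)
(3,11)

Rejected, Rejected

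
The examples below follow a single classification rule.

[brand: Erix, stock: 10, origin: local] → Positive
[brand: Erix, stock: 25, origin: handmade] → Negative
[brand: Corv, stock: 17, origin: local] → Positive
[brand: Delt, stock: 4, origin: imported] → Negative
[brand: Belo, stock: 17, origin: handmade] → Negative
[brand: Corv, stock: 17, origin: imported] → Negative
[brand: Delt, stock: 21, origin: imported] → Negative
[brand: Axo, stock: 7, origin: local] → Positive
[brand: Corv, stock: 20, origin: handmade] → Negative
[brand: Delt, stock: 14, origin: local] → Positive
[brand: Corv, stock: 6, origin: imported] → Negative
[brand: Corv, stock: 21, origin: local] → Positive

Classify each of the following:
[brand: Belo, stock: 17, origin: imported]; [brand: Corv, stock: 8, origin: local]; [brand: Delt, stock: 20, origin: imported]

The rule appears to be: origin is local.
Negative: [brand: Belo, stock: 17, origin: imported], since origin is imported. Positive: [brand: Corv, stock: 8, origin: local], since origin is local. Negative: [brand: Delt, stock: 20, origin: imported], since origin is imported.

Negative, Positive, Negative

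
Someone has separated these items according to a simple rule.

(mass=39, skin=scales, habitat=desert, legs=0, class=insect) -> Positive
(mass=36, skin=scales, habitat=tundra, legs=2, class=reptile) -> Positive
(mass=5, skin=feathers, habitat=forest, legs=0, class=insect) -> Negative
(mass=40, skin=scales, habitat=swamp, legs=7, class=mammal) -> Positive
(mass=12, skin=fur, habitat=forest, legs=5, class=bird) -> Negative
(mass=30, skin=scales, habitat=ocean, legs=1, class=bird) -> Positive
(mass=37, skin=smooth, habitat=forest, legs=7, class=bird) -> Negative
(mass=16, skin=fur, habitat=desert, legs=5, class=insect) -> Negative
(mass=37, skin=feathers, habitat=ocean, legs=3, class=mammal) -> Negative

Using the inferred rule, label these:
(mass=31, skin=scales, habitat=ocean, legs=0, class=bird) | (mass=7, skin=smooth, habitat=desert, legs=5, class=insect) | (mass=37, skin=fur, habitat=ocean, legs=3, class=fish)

Checking candidate rules against both groups, what survives is: skin is scales.
(mass=31, skin=scales, habitat=ocean, legs=0, class=bird) — skin is scales, hence Positive.
(mass=7, skin=smooth, habitat=desert, legs=5, class=insect) — skin is smooth, hence Negative.
(mass=37, skin=fur, habitat=ocean, legs=3, class=fish) — skin is fur, hence Negative.

Positive, Negative, Negative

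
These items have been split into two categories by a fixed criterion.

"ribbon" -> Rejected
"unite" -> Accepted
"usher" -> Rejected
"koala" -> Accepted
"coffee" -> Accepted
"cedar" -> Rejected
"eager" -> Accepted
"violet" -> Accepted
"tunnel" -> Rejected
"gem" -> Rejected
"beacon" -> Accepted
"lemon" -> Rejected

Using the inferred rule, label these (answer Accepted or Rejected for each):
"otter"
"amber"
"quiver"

Rejected, Rejected, Accepted

A rule that fits every label: has ≥ 3 vowels — true of each 'Accepted' example, false of each 'Rejected' one.
"otter": 2 vowels — fails this test, so Rejected.
"amber": 2 vowels — fails this test, so Rejected.
"quiver": 3 vowels — matches, so Accepted.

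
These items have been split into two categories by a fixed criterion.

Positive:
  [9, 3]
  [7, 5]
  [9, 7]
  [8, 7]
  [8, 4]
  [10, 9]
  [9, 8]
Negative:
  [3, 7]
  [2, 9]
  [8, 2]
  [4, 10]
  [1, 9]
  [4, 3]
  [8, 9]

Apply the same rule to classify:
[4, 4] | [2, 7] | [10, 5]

Negative, Negative, Positive

Rule: first > second AND sum ≥ 11. This holds for each 'Positive' example and fails for each 'Negative' one.
[4, 4] — 4 = 4, 4+4 = 8, hence Negative.
[2, 7] — 2 < 7, 2+7 = 9, hence Negative.
[10, 5] — 10 > 5, 10+5 = 15, hence Positive.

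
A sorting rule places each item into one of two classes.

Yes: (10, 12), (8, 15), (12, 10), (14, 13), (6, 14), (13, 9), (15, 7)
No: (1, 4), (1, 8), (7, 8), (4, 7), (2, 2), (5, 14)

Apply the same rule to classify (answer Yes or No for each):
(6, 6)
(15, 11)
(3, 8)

A rule that fits every label: sum ≥ 20 — true of each 'Yes' example, false of each 'No' one.
(6, 6) — 6+6 = 12, hence No. (15, 11) — 15+11 = 26, hence Yes. (3, 8) — 3+8 = 11, hence No.

No, Yes, No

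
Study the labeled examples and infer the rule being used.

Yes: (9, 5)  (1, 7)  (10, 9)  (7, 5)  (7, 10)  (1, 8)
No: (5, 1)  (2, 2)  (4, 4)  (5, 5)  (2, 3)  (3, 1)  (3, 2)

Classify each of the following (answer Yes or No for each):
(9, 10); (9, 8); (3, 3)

Yes, Yes, No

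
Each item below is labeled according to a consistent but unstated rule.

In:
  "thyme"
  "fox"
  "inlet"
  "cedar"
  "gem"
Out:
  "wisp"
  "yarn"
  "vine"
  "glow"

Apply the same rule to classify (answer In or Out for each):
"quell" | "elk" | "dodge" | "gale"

'In' ⟺ odd length.
"quell": length 5, meets the rule → In.
"elk": length 3, meets the rule → In.
"dodge": length 5, meets the rule → In.
"gale": length 4, fails this test → Out.

In, In, In, Out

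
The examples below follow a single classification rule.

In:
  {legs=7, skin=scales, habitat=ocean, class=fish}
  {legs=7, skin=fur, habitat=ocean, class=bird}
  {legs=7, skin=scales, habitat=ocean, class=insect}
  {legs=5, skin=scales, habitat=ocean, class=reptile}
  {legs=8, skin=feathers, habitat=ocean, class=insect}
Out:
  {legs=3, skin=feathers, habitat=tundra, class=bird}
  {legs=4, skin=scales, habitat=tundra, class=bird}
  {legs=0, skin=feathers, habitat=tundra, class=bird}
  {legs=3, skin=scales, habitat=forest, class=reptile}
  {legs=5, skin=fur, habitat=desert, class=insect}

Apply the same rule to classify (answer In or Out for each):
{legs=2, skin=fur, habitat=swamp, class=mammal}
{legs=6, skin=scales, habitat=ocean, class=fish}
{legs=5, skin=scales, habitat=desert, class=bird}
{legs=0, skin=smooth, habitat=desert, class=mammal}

Out, In, Out, Out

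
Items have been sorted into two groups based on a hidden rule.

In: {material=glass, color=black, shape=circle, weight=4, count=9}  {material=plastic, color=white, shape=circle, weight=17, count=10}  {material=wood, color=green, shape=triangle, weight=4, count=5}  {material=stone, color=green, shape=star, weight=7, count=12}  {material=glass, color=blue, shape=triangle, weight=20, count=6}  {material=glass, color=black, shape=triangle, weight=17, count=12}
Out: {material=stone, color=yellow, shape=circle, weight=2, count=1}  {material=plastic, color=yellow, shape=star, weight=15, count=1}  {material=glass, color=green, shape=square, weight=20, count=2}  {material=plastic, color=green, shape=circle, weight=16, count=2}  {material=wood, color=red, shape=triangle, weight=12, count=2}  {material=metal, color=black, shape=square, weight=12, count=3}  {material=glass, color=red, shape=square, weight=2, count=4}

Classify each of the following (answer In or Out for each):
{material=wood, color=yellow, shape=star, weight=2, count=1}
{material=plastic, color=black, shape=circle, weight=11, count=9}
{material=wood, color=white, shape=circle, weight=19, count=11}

Out, In, In

A rule that fits every label: count ≥ 5 — true of each 'In' example, false of each 'Out' one.
{material=wood, color=yellow, shape=star, weight=2, count=1}: count = 1 — doesn't match, so Out.
{material=plastic, color=black, shape=circle, weight=11, count=9}: count = 9 — checks out, so In.
{material=wood, color=white, shape=circle, weight=19, count=11}: count = 11 — checks out, so In.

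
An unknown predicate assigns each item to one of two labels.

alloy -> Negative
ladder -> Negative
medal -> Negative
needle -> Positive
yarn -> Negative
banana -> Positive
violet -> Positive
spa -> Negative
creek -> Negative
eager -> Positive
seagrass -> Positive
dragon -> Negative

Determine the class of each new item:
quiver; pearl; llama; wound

Positive, Negative, Negative, Negative

A rule that fits every label: has ≥ 3 vowels — true of each 'Positive' example, false of each 'Negative' one.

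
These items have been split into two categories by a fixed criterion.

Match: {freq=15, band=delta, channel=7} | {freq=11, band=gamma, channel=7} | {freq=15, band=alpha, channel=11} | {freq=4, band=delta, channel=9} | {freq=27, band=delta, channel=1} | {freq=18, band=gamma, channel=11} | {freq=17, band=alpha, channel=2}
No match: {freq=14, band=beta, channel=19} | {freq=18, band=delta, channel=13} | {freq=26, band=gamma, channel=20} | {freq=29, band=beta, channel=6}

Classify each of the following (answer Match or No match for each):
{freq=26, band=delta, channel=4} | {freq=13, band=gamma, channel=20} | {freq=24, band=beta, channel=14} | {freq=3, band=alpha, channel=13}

Match, No match, No match, No match

Rule: freq ≤ 27 AND channel ≤ 11. This holds for each 'Match' example and fails for each 'No match' one.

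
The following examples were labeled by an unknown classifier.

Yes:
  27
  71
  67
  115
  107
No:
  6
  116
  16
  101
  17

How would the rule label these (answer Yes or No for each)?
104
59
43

No, Yes, Yes

The distinguishing property — ≡ 3 (mod 4) — holds for all the 'Yes' cases and none of the 'No' cases.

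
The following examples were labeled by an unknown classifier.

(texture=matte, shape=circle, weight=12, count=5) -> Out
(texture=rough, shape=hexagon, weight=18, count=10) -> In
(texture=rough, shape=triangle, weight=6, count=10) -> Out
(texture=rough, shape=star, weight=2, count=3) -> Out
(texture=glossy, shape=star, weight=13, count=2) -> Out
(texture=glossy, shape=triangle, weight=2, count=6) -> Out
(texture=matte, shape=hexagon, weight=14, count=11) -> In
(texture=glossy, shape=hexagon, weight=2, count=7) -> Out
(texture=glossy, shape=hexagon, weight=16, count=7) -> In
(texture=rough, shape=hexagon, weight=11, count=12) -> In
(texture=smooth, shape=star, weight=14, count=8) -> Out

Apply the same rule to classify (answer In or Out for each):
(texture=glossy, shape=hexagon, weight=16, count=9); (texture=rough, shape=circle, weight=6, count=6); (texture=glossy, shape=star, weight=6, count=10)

Rule: shape is hexagon AND weight ≥ 6. This holds for each 'In' example and fails for each 'Out' one.
(texture=glossy, shape=hexagon, weight=16, count=9): In (shape is hexagon, weight = 16). (texture=rough, shape=circle, weight=6, count=6): Out (shape is circle, weight = 6). (texture=glossy, shape=star, weight=6, count=10): Out (shape is star, weight = 6).

In, Out, Out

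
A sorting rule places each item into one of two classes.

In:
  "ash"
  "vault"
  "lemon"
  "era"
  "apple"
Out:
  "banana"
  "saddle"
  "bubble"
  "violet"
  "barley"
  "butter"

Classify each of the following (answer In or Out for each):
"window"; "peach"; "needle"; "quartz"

A rule that fits every label: odd length — true of each 'In' example, false of each 'Out' one.
"window" → length 6 → Out.
"peach" → length 5 → In.
"needle" → length 6 → Out.
"quartz" → length 6 → Out.

Out, In, Out, Out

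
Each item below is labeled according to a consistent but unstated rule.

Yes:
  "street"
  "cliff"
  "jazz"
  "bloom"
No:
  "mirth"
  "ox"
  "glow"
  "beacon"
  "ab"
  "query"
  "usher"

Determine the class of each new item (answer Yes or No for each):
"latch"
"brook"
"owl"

Every 'Yes' example satisfies: has a double letter. None of the 'No' examples do.
"latch": No (no doubled letter). "brook": Yes ('oo' doubled). "owl": No (no doubled letter).

No, Yes, No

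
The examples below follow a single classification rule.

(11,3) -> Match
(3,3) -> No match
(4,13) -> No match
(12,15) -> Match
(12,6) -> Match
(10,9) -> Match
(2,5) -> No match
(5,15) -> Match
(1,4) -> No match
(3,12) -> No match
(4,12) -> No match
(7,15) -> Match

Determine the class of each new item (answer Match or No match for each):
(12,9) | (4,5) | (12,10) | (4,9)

The pattern is that an item is 'Match' exactly when: first ≥ 5.

Match, No match, Match, No match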